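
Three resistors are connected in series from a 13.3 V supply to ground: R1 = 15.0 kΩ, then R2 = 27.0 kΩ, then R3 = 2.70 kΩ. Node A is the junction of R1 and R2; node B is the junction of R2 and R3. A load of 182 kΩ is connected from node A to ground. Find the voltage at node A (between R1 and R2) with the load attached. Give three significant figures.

Below node A the series string R2+R3 = 29.70 kΩ sits in parallel with the 182 kΩ load: 25.53 kΩ.
V_A = 13.3 × 25.53/(15.0 + 25.53) = 8.38 V.

V ≈ 8.38 V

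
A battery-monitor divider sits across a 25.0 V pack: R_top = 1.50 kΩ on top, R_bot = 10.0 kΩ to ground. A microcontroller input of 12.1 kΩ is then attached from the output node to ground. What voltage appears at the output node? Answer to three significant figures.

V_out ≈ 19.6 V

The load sits in parallel with R_bot: R_bot‖R_L = (10.0 × 12.1) / (10.0 + 12.1) = 5.475 kΩ.
V_out = 25.0 × 5.475 / (1.50 + 5.475) = 25.0 × 5.475/6.975 = 19.6 V.
(Unloaded it would have been 21.7 V.)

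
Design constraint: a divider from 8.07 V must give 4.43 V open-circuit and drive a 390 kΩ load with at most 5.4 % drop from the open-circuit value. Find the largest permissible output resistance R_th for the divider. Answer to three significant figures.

Loading drop = R_th/(R_th + R_L) ≤ 0.0540, so R_th ≤ R_L · ε/(1−ε) = 390 kΩ × 0.0540/0.9460 = 22.3 kΩ.
(Any R1, R2 with R2/(R1+R2) = 0.549 and R1‖R2 ≤ 22.3 kΩ will meet the spec.)

R_th ≤ 22.3 kΩ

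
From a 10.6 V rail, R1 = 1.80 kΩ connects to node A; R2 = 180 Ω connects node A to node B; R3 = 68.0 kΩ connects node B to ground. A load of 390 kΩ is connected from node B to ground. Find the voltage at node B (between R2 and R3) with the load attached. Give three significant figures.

At node B, R3 is in parallel with the load: R3‖R_L = 57900 Ω.
Below node A the resistance is R2 + (R3‖R_L) = 58080 Ω, so V_A = 10.6 × 58080/59880 = 10.28 V.
Then V_B = V_A × (R3‖R_L)/(R2 + R3‖R_L) = 10.28 × 57900/58080 = 10.2 V.

V ≈ 10.2 V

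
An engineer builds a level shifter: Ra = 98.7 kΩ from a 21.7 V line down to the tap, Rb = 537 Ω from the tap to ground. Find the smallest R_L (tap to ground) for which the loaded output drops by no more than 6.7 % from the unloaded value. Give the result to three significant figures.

Output resistance R_th = Ra‖Rb = (98700 × 537)/99240 = 534.1 Ω.
The fractional drop is R_th/(R_th + R_L); requiring this ≤ 0.0670 gives R_L ≥ R_th(1/0.0670 − 1) = 534.1 × 13.93 = 7.44 kΩ.

R_L(min) ≈ 7.44 kΩ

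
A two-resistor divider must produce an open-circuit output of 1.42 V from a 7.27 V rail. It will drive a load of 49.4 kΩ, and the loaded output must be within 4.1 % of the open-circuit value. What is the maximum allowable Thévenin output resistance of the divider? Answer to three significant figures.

R_th ≤ 2.11 kΩ

Loading drop = R_th/(R_th + R_L) ≤ 0.0410, so R_th ≤ R_L · ε/(1−ε) = 49.4 kΩ × 0.0410/0.9590 = 2.11 kΩ.
(Any R1, R2 with R2/(R1+R2) = 0.195 and R1‖R2 ≤ 2.11 kΩ will meet the spec.)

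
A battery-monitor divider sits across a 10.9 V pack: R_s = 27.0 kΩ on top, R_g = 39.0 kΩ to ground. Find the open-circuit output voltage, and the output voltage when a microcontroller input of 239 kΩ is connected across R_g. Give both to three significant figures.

Unloaded: 6.44 V; loaded: 6.04 V

Open-circuit: V = 10.9 × 39.0/(27.0 + 39.0) = 6.44 V.
With the load, R_g becomes R_g‖R_L = 33.53 kΩ, so V = 10.9 × 33.53/60.53 = 6.04 V.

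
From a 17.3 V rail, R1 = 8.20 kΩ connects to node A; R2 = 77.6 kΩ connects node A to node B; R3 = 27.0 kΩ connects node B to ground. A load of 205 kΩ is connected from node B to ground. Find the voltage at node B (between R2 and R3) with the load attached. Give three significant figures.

V ≈ 3.76 V

At node B, R3 is in parallel with the load: R3‖R_L = 23.86 kΩ.
Below node A the resistance is R2 + (R3‖R_L) = 101.5 kΩ, so V_A = 17.3 × 101.5/109.7 = 16.01 V.
Then V_B = V_A × (R3‖R_L)/(R2 + R3‖R_L) = 16.01 × 23.86/101.5 = 3.76 V.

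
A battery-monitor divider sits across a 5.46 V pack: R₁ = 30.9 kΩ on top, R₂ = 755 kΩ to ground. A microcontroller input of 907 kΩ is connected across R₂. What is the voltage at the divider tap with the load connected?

V_out ≈ 5.08 V

The load sits in parallel with R₂: R₂‖R_L = (755 × 907) / (755 + 907) = 412.0 kΩ.
V_out = 5.46 × 412.0 / (30.9 + 412.0) = 5.46 × 412.0/442.9 = 5.08 V.
(Unloaded it would have been 5.25 V.)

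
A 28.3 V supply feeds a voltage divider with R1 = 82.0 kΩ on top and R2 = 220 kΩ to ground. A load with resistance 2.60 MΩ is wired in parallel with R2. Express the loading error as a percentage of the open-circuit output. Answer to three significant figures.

2.25 %

The divider's output (Thévenin) resistance is R1‖R2 = 59.74 kΩ.
Fractional drop under load = R_th/(R_th + R_L) = 59.74 / (59.74 + 2600) = 0.02246.
So the output falls by 2.25 %.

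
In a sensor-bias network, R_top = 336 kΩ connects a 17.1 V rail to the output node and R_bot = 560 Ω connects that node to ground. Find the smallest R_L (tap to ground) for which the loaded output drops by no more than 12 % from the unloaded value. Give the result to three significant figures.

R_L(min) ≈ 4.10 kΩ

Output resistance R_th = R_top‖R_bot = (336000 × 560)/336600 = 559.1 Ω.
The fractional drop is R_th/(R_th + R_L); requiring this ≤ 0.120 gives R_L ≥ R_th(1/0.120 − 1) = 559.1 × 7.333 = 4.10 kΩ.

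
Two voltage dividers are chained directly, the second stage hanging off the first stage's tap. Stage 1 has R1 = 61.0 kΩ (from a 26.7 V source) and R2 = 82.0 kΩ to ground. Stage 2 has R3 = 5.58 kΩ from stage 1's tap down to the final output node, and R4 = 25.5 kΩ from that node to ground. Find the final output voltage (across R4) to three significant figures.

Stage 2 presents R3+R4 = 31.08 kΩ as a load on stage 1's tap.
Stage 1's lower leg becomes R2‖(R3+R4) = 22.54 kΩ, so V_mid = 26.7 × 22.54/83.54 = 7.203 V.
Stage 2 is itself unloaded: V_out = V_mid × R4/(R3+R4) = 7.203 × 25.5/31.08 = 5.91 V.

V_out ≈ 5.91 V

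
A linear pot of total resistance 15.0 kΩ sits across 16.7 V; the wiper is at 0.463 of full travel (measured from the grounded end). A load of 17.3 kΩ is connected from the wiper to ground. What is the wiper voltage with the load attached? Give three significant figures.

V ≈ 6.36 V

The wiper splits the pot into (1−α)R = 8.055 kΩ above and αR = 6.945 kΩ below.
Lower section ‖ load = 4.956 kΩ.
V_wiper = 16.7 × 4.956/(8.055 + 4.956) = 6.36 V.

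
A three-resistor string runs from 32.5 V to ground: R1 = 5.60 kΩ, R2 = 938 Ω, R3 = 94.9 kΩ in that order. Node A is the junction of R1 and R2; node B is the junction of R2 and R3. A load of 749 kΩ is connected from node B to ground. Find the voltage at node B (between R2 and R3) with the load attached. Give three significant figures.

V ≈ 30.2 V

At node B, R3 is in parallel with the load: R3‖R_L = 84230 Ω.
Below node A the resistance is R2 + (R3‖R_L) = 85170 Ω, so V_A = 32.5 × 85170/90770 = 30.49 V.
Then V_B = V_A × (R3‖R_L)/(R2 + R3‖R_L) = 30.49 × 84230/85170 = 30.2 V.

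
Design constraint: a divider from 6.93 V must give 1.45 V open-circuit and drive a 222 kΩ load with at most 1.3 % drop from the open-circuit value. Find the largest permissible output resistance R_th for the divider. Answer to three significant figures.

Loading drop = R_th/(R_th + R_L) ≤ 0.0130, so R_th ≤ R_L · ε/(1−ε) = 222 kΩ × 0.0130/0.9870 = 2.92 kΩ.

R_th ≤ 2.92 kΩ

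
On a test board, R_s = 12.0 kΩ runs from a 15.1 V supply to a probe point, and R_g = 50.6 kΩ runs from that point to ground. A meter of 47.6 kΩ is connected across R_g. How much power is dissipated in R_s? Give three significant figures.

P ≈ 2.05 mW

Total resistance from the source is R_s + (R_g‖R_L) = 36.53 kΩ, so I = 15.1/36.53 kΩ = 0.4134 mA.
P = I²·R_s = (0.4134 mA)² × 12.0 kΩ = 2.05 mW.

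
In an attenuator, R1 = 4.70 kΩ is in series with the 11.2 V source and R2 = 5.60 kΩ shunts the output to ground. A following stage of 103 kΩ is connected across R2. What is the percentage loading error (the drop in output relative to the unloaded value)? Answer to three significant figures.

2.42 %

The divider's output (Thévenin) resistance is R1‖R2 = 2.555 kΩ.
Fractional drop under load = R_th/(R_th + R_L) = 2.555 / (2.555 + 103) = 0.02421.
So the output falls by 2.42 %.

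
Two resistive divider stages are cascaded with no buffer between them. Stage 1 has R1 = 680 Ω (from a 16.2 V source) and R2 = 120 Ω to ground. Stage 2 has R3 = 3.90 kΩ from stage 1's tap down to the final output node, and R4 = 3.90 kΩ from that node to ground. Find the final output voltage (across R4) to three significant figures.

V_out ≈ 1.20 V

Stage 2 presents R3+R4 = 7800 Ω as a load on stage 1's tap.
Stage 1's lower leg becomes R2‖(R3+R4) = 118.2 Ω, so V_mid = 16.2 × 118.2/798.2 = 2.399 V.
Stage 2 is itself unloaded: V_out = V_mid × R4/(R3+R4) = 2.399 × 3900/7800 = 1.20 V.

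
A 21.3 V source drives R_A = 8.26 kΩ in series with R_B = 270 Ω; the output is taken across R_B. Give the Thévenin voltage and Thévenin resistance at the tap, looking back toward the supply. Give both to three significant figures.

V_th = 0.674 V, R_th = 261 Ω

V_th is the open-circuit tap voltage: 21.3 × 270/(8260 + 270) = 0.674 V.
With the supply zeroed, R_A and R_B appear in parallel from the tap: R_th = R_A‖R_B = (8260 × 270)/8530 = 261 Ω.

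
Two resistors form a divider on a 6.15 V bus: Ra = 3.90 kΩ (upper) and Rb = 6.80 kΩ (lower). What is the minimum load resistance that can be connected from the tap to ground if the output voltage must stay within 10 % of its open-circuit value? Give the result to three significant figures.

Output resistance R_th = Ra‖Rb = (3.90 × 6.80)/10.70 = 2.479 kΩ.
The fractional drop is R_th/(R_th + R_L); requiring this ≤ 0.100 gives R_L ≥ R_th(1/0.100 − 1) = 2.479 × 9.000 = 22.3 kΩ.

R_L(min) ≈ 22.3 kΩ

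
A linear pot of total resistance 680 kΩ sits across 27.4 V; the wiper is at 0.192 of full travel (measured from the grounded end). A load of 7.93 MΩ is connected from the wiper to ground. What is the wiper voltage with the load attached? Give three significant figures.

V ≈ 5.19 V

The wiper splits the pot into (1−α)R = 549.4 kΩ above and αR = 130.6 kΩ below.
Lower section ‖ load = 128.4 kΩ.
V_wiper = 27.4 × 128.4/(549.4 + 128.4) = 5.19 V.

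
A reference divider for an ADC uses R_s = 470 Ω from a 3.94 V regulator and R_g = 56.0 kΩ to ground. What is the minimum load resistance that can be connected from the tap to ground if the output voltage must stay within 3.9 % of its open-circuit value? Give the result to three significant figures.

Output resistance R_th = R_s‖R_g = (470 × 56000)/56470 = 466.1 Ω.
The fractional drop is R_th/(R_th + R_L); requiring this ≤ 0.0390 gives R_L ≥ R_th(1/0.0390 − 1) = 466.1 × 24.64 = 11.5 kΩ.

R_L(min) ≈ 11.5 kΩ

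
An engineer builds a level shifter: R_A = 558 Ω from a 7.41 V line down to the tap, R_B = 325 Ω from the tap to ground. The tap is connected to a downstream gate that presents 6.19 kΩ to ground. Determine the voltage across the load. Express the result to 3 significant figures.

The load sits in parallel with R_B: R_B‖R_L = (325 × 6190) / (325 + 6190) = 308.8 Ω.
V_out = 7.41 × 308.8 / (558 + 308.8) = 7.41 × 308.8/866.8 = 2.64 V.
(Unloaded it would have been 2.73 V.)

V_out ≈ 2.64 V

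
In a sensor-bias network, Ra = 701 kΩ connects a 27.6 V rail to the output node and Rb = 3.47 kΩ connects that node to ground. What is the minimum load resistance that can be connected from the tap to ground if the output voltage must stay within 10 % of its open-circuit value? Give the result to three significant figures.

R_L(min) ≈ 31.1 kΩ

Output resistance R_th = Ra‖Rb = (701 × 3.47)/704.5 = 3.453 kΩ.
The fractional drop is R_th/(R_th + R_L); requiring this ≤ 0.100 gives R_L ≥ R_th(1/0.100 − 1) = 3.453 × 9.000 = 31.1 kΩ.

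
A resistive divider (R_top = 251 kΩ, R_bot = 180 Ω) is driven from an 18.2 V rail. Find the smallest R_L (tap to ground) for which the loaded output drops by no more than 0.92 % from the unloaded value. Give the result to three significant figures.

R_L(min) ≈ 19.4 kΩ

Output resistance R_th = R_top‖R_bot = (251000 × 180)/251200 = 179.9 Ω.
The fractional drop is R_th/(R_th + R_L); requiring this ≤ 0.00920 gives R_L ≥ R_th(1/0.00920 − 1) = 179.9 × 107.7 = 19.4 kΩ.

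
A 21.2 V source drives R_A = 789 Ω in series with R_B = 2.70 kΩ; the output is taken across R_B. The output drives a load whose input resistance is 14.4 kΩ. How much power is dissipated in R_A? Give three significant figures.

Total resistance from the source is R_A + (R_B‖R_L) = 3063 Ω, so I = 21.2/3063 Ω = 6.922 mA.
P = I²·R_A = (6.922 mA)² × 789 Ω = 37.8 mW.

P ≈ 37.8 mW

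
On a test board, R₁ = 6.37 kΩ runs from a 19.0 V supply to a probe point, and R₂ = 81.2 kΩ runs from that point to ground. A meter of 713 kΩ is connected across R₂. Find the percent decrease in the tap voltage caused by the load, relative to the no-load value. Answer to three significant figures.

The divider's output (Thévenin) resistance is R₁‖R₂ = 5.907 kΩ.
Fractional drop under load = R_th/(R_th + R_L) = 5.907 / (5.907 + 713) = 0.008216.
So the output falls by 0.822 %.

0.822 %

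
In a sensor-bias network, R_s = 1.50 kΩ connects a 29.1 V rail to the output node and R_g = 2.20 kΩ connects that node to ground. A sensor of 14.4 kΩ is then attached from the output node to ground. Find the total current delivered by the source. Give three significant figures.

I ≈ 8.54 mA

R_g‖R_L = 1.908 kΩ, so the source sees R_s + R_g‖R_L = 3.408 kΩ.
I = 29.1 V / 3.408 kΩ = 8.54 mA.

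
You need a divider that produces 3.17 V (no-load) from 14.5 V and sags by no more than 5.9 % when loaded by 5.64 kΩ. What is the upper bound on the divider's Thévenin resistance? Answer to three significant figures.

R_th ≤ 354 Ω

Loading drop = R_th/(R_th + R_L) ≤ 0.0590, so R_th ≤ R_L · ε/(1−ε) = 5.64 kΩ × 0.0590/0.9410 = 354 Ω.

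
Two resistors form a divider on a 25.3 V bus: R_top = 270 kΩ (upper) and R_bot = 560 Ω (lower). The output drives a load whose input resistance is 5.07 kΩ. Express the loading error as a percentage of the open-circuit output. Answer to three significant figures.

The divider's output (Thévenin) resistance is R_top‖R_bot = 558.8 Ω.
Fractional drop under load = R_th/(R_th + R_L) = 558.8 / (558.8 + 5070) = 0.09928.
So the output falls by 9.93 %.

9.93 %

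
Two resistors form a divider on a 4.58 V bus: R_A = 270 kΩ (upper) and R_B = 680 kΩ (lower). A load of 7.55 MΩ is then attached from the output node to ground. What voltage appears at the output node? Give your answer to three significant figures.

V_out ≈ 3.20 V

The load sits in parallel with R_B: R_B‖R_L = (680 × 7550) / (680 + 7550) = 623.8 kΩ.
V_out = 4.58 × 623.8 / (270 + 623.8) = 4.58 × 623.8/893.8 = 3.20 V.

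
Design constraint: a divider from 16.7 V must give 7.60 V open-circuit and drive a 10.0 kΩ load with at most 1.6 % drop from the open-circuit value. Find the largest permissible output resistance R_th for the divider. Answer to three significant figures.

R_th ≤ 163 Ω

Loading drop = R_th/(R_th + R_L) ≤ 0.0160, so R_th ≤ R_L · ε/(1−ε) = 10.0 kΩ × 0.0160/0.9840 = 163 Ω.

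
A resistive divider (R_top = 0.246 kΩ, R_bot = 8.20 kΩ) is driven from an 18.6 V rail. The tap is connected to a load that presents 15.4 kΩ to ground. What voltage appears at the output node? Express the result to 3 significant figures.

The load sits in parallel with R_bot: R_bot‖R_L = (8200 × 15400) / (8200 + 15400) = 5351 Ω.
V_out = 18.6 × 5351 / (246 + 5351) = 18.6 × 5351/5597 = 17.8 V.

V_out ≈ 17.8 V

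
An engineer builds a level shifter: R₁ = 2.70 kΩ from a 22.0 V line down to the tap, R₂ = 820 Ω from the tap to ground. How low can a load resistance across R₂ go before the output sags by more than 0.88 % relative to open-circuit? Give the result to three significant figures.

Output resistance R_th = R₁‖R₂ = (2700 × 820)/3520 = 629.0 Ω.
The fractional drop is R_th/(R_th + R_L); requiring this ≤ 0.00880 gives R_L ≥ R_th(1/0.00880 − 1) = 629.0 × 112.6 = 70.8 kΩ.

R_L(min) ≈ 70.8 kΩ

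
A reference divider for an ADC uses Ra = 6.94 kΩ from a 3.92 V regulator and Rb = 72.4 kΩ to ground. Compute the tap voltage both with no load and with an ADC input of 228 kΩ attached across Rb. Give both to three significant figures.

Unloaded: 3.58 V; loaded: 3.48 V

Open-circuit: V = 3.92 × 72.4/(6.94 + 72.4) = 3.58 V.
With the load, Rb becomes Rb‖R_L = 54.95 kΩ, so V = 3.92 × 54.95/61.89 = 3.48 V.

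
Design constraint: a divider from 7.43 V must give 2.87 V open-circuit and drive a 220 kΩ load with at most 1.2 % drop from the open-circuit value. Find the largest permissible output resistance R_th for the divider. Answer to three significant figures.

R_th ≤ 2.67 kΩ

Loading drop = R_th/(R_th + R_L) ≤ 0.0120, so R_th ≤ R_L · ε/(1−ε) = 220 kΩ × 0.0120/0.9880 = 2.67 kΩ.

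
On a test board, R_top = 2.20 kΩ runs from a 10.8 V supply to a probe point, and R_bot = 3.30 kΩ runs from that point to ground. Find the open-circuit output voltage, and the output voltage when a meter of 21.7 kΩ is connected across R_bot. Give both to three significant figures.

Open-circuit: V = 10.8 × 3.30/(2.20 + 3.30) = 6.48 V.
With the load, R_bot becomes R_bot‖R_L = 2.864 kΩ, so V = 10.8 × 2.864/5.064 = 6.11 V.

Unloaded: 6.48 V; loaded: 6.11 V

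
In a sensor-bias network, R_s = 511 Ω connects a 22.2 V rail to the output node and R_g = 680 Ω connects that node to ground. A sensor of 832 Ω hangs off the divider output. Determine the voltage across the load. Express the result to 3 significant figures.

V_out ≈ 9.38 V

The load sits in parallel with R_g: R_g‖R_L = (680 × 832) / (680 + 832) = 374.2 Ω.
V_out = 22.2 × 374.2 / (511 + 374.2) = 22.2 × 374.2/885.2 = 9.38 V.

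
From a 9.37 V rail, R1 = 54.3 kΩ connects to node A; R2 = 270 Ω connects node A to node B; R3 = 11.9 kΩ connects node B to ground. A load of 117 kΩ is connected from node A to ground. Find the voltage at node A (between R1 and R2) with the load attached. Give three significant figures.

V ≈ 1.58 V

Below node A the series string R2+R3 = 12170 Ω sits in parallel with the 117000 Ω load: 11020 Ω.
V_A = 9.37 × 11020/(54300 + 11020) = 1.58 V.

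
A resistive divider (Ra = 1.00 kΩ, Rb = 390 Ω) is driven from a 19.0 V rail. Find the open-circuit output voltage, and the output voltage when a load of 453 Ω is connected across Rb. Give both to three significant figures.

Open-circuit: V = 19.0 × 390/(1000 + 390) = 5.33 V.
With the load, Rb becomes Rb‖R_L = 209.6 Ω, so V = 19.0 × 209.6/1210 = 3.29 V.

Unloaded: 5.33 V; loaded: 3.29 V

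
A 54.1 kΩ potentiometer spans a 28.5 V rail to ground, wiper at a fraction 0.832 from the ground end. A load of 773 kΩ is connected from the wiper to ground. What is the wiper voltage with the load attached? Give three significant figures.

The wiper splits the pot into (1−α)R = 9.089 kΩ above and αR = 45.01 kΩ below.
Lower section ‖ load = 42.53 kΩ.
V_wiper = 28.5 × 42.53/(9.089 + 42.53) = 23.5 V.

V ≈ 23.5 V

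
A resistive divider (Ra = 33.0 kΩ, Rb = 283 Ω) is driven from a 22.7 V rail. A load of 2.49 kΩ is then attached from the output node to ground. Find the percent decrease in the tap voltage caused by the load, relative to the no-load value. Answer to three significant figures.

Unloaded V = 22.7 × 283/33280 = 0.19301 V.
Loaded: Rb‖R_L = 254.1 Ω, giving V = 22.7 × 254.1/33250 = 0.17347 V.
Drop = (0.19301 − 0.17347) / 0.19301 = 10.1 %.

10.1 %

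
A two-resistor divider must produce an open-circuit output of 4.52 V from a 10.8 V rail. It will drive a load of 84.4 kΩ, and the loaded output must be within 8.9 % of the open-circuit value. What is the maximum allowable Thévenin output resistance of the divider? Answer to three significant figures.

Loading drop = R_th/(R_th + R_L) ≤ 0.0890, so R_th ≤ R_L · ε/(1−ε) = 84.4 kΩ × 0.0890/0.9110 = 8.25 kΩ.
(Any R1, R2 with R2/(R1+R2) = 0.419 and R1‖R2 ≤ 8.25 kΩ will meet the spec.)

R_th ≤ 8.25 kΩ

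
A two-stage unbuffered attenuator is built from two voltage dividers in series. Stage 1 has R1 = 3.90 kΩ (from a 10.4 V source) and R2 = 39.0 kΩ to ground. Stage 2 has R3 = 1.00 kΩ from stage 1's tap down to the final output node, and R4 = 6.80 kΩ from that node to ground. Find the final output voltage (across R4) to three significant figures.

V_out ≈ 5.67 V

Stage 2 presents R3+R4 = 7.800 kΩ as a load on stage 1's tap.
Stage 1's lower leg becomes R2‖(R3+R4) = 6.500 kΩ, so V_mid = 10.4 × 6.500/10.40 = 6.500 V.
Stage 2 is itself unloaded: V_out = V_mid × R4/(R3+R4) = 6.500 × 6.80/7.800 = 5.67 V.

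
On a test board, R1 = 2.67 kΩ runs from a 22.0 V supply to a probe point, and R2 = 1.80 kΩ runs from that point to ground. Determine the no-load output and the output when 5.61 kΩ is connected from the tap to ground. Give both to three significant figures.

Open-circuit: V = 22.0 × 1.80/(2.67 + 1.80) = 8.86 V.
With the load, R2 becomes R2‖R_L = 1.363 kΩ, so V = 22.0 × 1.363/4.033 = 7.43 V.

Unloaded: 8.86 V; loaded: 7.43 V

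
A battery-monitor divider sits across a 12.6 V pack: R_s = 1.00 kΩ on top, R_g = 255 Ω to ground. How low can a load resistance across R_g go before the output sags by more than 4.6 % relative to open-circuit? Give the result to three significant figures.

Output resistance R_th = R_s‖R_g = (1000 × 255)/1255 = 203.2 Ω.
The fractional drop is R_th/(R_th + R_L); requiring this ≤ 0.0460 gives R_L ≥ R_th(1/0.0460 − 1) = 203.2 × 20.74 = 4.21 kΩ.

R_L(min) ≈ 4.21 kΩ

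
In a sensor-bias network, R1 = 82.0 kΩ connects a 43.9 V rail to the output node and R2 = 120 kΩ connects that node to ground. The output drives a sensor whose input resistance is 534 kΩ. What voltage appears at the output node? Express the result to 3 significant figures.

V_out ≈ 23.9 V

The load sits in parallel with R2: R2‖R_L = (120 × 534) / (120 + 534) = 97.98 kΩ.
V_out = 43.9 × 97.98 / (82.0 + 97.98) = 43.9 × 97.98/180.0 = 23.9 V.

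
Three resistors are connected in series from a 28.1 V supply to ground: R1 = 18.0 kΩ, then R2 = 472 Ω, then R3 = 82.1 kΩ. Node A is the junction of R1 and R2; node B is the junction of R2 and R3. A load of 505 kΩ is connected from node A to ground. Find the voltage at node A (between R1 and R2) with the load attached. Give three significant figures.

Below node A the series string R2+R3 = 82570 Ω sits in parallel with the 505000 Ω load: 70970 Ω.
V_A = 28.1 × 70970/(18000 + 70970) = 22.4 V.

V ≈ 22.4 V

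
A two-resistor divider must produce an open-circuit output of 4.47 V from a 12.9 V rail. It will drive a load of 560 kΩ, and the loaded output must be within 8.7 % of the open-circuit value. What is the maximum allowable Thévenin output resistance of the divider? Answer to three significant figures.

Loading drop = R_th/(R_th + R_L) ≤ 0.0870, so R_th ≤ R_L · ε/(1−ε) = 560 kΩ × 0.0870/0.9130 = 53.4 kΩ.

R_th ≤ 53.4 kΩ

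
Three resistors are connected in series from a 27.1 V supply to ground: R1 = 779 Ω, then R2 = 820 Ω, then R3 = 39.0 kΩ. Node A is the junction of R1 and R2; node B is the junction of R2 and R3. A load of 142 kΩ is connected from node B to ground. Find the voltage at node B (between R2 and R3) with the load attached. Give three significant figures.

V ≈ 25.8 V

At node B, R3 is in parallel with the load: R3‖R_L = 30600 Ω.
Below node A the resistance is R2 + (R3‖R_L) = 31420 Ω, so V_A = 27.1 × 31420/32200 = 26.44 V.
Then V_B = V_A × (R3‖R_L)/(R2 + R3‖R_L) = 26.44 × 30600/31420 = 25.8 V.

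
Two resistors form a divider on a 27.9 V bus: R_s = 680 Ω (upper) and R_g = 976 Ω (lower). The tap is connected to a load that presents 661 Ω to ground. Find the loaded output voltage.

V_out ≈ 10.2 V

The load sits in parallel with R_g: R_g‖R_L = (976 × 661) / (976 + 661) = 394.1 Ω.
V_out = 27.9 × 394.1 / (680 + 394.1) = 27.9 × 394.1/1074 = 10.2 V.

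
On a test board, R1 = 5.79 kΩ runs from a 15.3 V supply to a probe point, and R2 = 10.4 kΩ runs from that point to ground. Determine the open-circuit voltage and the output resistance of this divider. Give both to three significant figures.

V_th is the open-circuit tap voltage: 15.3 × 10.4/(5.79 + 10.4) = 9.83 V.
With the supply zeroed, R1 and R2 appear in parallel from the tap: R_th = R1‖R2 = (5.79 × 10.4)/16.19 = 3.72 kΩ.

V_th = 9.83 V, R_th = 3.72 kΩ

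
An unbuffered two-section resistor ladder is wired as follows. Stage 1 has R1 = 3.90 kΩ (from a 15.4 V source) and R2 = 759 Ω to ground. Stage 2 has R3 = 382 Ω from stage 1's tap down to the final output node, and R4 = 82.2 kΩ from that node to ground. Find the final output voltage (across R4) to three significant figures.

V_out ≈ 2.48 V

Stage 2 presents R3+R4 = 82580 Ω as a load on stage 1's tap.
Stage 1's lower leg becomes R2‖(R3+R4) = 752.1 Ω, so V_mid = 15.4 × 752.1/4652 = 2.490 V.
Stage 2 is itself unloaded: V_out = V_mid × R4/(R3+R4) = 2.490 × 82200/82580 = 2.48 V.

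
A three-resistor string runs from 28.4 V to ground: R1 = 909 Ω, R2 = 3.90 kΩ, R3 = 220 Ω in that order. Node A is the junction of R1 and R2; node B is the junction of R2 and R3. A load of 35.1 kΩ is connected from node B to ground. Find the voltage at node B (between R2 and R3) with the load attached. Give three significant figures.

V ≈ 1.23 V

At node B, R3 is in parallel with the load: R3‖R_L = 218.6 Ω.
Below node A the resistance is R2 + (R3‖R_L) = 4119 Ω, so V_A = 28.4 × 4119/5028 = 23.27 V.
Then V_B = V_A × (R3‖R_L)/(R2 + R3‖R_L) = 23.27 × 218.6/4119 = 1.23 V.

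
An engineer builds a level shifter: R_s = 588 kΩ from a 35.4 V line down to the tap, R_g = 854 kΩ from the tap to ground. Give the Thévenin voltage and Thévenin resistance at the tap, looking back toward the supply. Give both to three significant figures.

V_th = 21.0 V, R_th = 348 kΩ

V_th is the open-circuit tap voltage: 35.4 × 854/(588 + 854) = 21.0 V.
With the supply zeroed, R_s and R_g appear in parallel from the tap: R_th = R_s‖R_g = (588 × 854)/1442 = 348 kΩ.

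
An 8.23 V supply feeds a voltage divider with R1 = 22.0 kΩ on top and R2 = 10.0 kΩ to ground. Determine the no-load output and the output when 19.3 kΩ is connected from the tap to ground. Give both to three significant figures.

Unloaded: 2.57 V; loaded: 1.90 V

Open-circuit: V = 8.23 × 10.0/(22.0 + 10.0) = 2.57 V.
With the load, R2 becomes R2‖R_L = 6.587 kΩ, so V = 8.23 × 6.587/28.59 = 1.90 V.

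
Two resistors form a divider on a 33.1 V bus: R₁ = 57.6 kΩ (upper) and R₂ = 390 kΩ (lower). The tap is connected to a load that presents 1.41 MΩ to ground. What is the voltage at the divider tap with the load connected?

The load sits in parallel with R₂: R₂‖R_L = (390 × 1410) / (390 + 1410) = 305.5 kΩ.
V_out = 33.1 × 305.5 / (57.6 + 305.5) = 33.1 × 305.5/363.1 = 27.8 V.

V_out ≈ 27.8 V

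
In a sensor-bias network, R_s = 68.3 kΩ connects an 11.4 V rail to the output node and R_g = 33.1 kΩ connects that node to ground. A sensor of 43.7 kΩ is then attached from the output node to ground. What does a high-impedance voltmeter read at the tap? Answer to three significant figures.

V_out ≈ 2.46 V

The load sits in parallel with R_g: R_g‖R_L = (33.1 × 43.7) / (33.1 + 43.7) = 18.83 kΩ.
V_out = 11.4 × 18.83 / (68.3 + 18.83) = 11.4 × 18.83/87.13 = 2.46 V.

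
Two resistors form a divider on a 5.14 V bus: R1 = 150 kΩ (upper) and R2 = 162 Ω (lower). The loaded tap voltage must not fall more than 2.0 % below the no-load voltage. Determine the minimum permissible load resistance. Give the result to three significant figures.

R_L(min) ≈ 7.93 kΩ

Output resistance R_th = R1‖R2 = (150000 × 162)/150200 = 161.8 Ω.
The fractional drop is R_th/(R_th + R_L); requiring this ≤ 0.0200 gives R_L ≥ R_th(1/0.0200 − 1) = 161.8 × 49.00 = 7.93 kΩ.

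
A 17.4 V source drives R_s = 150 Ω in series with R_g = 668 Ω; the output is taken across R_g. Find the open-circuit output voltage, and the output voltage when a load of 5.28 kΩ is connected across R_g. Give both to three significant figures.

Open-circuit: V = 17.4 × 668/(150 + 668) = 14.2 V.
With the load, R_g becomes R_g‖R_L = 593.0 Ω, so V = 17.4 × 593.0/743.0 = 13.9 V.

Unloaded: 14.2 V; loaded: 13.9 V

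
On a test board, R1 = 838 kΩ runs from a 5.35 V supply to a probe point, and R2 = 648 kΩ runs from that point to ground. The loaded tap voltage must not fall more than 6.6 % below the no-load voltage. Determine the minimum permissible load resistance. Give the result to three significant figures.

Output resistance R_th = R1‖R2 = (838 × 648)/1486 = 365.4 kΩ.
The fractional drop is R_th/(R_th + R_L); requiring this ≤ 0.0660 gives R_L ≥ R_th(1/0.0660 − 1) = 365.4 × 14.15 = 5.17 MΩ.

R_L(min) ≈ 5.17 MΩ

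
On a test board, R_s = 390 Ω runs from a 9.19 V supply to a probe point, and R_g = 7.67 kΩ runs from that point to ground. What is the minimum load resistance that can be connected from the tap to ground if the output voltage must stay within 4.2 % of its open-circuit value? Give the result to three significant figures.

R_L(min) ≈ 8.47 kΩ

Output resistance R_th = R_s‖R_g = (390 × 7670)/8060 = 371.1 Ω.
The fractional drop is R_th/(R_th + R_L); requiring this ≤ 0.0420 gives R_L ≥ R_th(1/0.0420 − 1) = 371.1 × 22.81 = 8.47 kΩ.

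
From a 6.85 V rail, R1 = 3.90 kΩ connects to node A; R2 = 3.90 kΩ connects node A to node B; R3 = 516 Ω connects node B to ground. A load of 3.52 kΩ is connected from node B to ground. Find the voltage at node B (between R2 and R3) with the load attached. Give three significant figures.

V ≈ 0.374 V

At node B, R3 is in parallel with the load: R3‖R_L = 450.0 Ω.
Below node A the resistance is R2 + (R3‖R_L) = 4350 Ω, so V_A = 6.85 × 4350/8250 = 3.612 V.
Then V_B = V_A × (R3‖R_L)/(R2 + R3‖R_L) = 3.612 × 450.0/4350 = 0.374 V.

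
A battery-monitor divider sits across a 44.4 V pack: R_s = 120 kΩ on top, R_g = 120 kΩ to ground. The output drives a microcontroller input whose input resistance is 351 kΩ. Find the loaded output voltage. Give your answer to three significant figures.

V_out ≈ 19.0 V

The load sits in parallel with R_g: R_g‖R_L = (120 × 351) / (120 + 351) = 89.43 kΩ.
V_out = 44.4 × 89.43 / (120 + 89.43) = 44.4 × 89.43/209.4 = 19.0 V.
(Unloaded it would have been 22.2 V.)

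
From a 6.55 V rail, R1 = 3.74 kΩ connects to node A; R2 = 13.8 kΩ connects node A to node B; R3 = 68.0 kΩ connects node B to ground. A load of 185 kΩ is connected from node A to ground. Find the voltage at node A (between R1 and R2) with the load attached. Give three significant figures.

Below node A the series string R2+R3 = 81.80 kΩ sits in parallel with the 185 kΩ load: 56.72 kΩ.
V_A = 6.55 × 56.72/(3.74 + 56.72) = 6.14 V.

V ≈ 6.14 V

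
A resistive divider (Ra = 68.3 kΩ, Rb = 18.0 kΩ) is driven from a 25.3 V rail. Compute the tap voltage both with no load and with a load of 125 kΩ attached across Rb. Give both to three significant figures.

Unloaded: 5.28 V; loaded: 4.74 V

Open-circuit: V = 25.3 × 18.0/(68.3 + 18.0) = 5.28 V.
With the load, Rb becomes Rb‖R_L = 15.73 kΩ, so V = 25.3 × 15.73/84.03 = 4.74 V.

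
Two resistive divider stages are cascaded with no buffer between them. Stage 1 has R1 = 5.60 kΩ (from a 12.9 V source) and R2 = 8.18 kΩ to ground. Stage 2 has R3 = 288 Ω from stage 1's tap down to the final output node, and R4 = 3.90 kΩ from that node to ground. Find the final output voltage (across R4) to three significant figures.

V_out ≈ 3.98 V

Stage 2 presents R3+R4 = 4188 Ω as a load on stage 1's tap.
Stage 1's lower leg becomes R2‖(R3+R4) = 2770 Ω, so V_mid = 12.9 × 2770/8370 = 4.269 V.
Stage 2 is itself unloaded: V_out = V_mid × R4/(R3+R4) = 4.269 × 3900/4188 = 3.98 V.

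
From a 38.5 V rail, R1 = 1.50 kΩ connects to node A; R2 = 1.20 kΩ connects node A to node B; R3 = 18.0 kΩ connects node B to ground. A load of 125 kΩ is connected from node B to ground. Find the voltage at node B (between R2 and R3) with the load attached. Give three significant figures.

V ≈ 32.9 V

At node B, R3 is in parallel with the load: R3‖R_L = 15.73 kΩ.
Below node A the resistance is R2 + (R3‖R_L) = 16.93 kΩ, so V_A = 38.5 × 16.93/18.43 = 35.37 V.
Then V_B = V_A × (R3‖R_L)/(R2 + R3‖R_L) = 35.37 × 15.73/16.93 = 32.9 V.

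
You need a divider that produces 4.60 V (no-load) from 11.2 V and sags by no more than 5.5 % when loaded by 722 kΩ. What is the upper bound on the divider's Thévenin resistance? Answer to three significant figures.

R_th ≤ 42.0 kΩ

Loading drop = R_th/(R_th + R_L) ≤ 0.0550, so R_th ≤ R_L · ε/(1−ε) = 722 kΩ × 0.0550/0.9450 = 42.0 kΩ.
(Any R1, R2 with R2/(R1+R2) = 0.411 and R1‖R2 ≤ 42.0 kΩ will meet the spec.)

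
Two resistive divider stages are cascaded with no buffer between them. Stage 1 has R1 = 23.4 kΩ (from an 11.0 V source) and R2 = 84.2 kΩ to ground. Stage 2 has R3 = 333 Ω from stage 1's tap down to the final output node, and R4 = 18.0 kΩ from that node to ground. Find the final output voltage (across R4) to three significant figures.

V_out ≈ 4.23 V

Stage 2 presents R3+R4 = 18330 Ω as a load on stage 1's tap.
Stage 1's lower leg becomes R2‖(R3+R4) = 15060 Ω, so V_mid = 11.0 × 15060/38460 = 4.306 V.
Stage 2 is itself unloaded: V_out = V_mid × R4/(R3+R4) = 4.306 × 18000/18330 = 4.23 V.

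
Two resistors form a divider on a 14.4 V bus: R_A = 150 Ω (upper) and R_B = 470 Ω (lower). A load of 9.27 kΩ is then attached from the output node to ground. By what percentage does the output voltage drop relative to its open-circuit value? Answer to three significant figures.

The divider's output (Thévenin) resistance is R_A‖R_B = 113.7 Ω.
Fractional drop under load = R_th/(R_th + R_L) = 113.7 / (113.7 + 9270) = 0.01212.
So the output falls by 1.21 %.

1.21 %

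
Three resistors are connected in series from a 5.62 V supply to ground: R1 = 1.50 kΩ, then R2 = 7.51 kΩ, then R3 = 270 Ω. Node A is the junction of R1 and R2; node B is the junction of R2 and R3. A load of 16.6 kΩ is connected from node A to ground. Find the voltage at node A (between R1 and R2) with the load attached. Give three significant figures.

Below node A the series string R2+R3 = 7780 Ω sits in parallel with the 16600 Ω load: 5297 Ω.
V_A = 5.62 × 5297/(1500 + 5297) = 4.38 V.

V ≈ 4.38 V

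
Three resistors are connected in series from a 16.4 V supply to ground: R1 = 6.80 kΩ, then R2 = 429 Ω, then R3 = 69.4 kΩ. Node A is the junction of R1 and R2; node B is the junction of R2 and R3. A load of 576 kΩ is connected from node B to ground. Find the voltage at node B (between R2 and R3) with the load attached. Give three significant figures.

V ≈ 14.7 V

At node B, R3 is in parallel with the load: R3‖R_L = 61940 Ω.
Below node A the resistance is R2 + (R3‖R_L) = 62370 Ω, so V_A = 16.4 × 62370/69170 = 14.79 V.
Then V_B = V_A × (R3‖R_L)/(R2 + R3‖R_L) = 14.79 × 61940/62370 = 14.7 V.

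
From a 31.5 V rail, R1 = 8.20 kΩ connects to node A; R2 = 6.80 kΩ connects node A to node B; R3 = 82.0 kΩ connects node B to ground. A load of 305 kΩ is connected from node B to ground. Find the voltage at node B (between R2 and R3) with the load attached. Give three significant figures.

V ≈ 25.6 V

At node B, R3 is in parallel with the load: R3‖R_L = 64.63 kΩ.
Below node A the resistance is R2 + (R3‖R_L) = 71.43 kΩ, so V_A = 31.5 × 71.43/79.63 = 28.26 V.
Then V_B = V_A × (R3‖R_L)/(R2 + R3‖R_L) = 28.26 × 64.63/71.43 = 25.6 V.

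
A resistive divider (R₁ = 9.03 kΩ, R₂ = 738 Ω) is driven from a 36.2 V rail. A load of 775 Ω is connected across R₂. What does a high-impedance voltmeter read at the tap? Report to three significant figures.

V_out ≈ 1.45 V

The load sits in parallel with R₂: R₂‖R_L = (738 × 775) / (738 + 775) = 378.0 Ω.
V_out = 36.2 × 378.0 / (9030 + 378.0) = 36.2 × 378.0/9408 = 1.45 V.
(Unloaded it would have been 2.74 V.)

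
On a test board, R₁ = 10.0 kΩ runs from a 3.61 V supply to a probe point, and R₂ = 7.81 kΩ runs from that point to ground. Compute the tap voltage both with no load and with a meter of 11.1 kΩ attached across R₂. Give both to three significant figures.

Open-circuit: V = 3.61 × 7.81/(10.0 + 7.81) = 1.58 V.
With the load, R₂ becomes R₂‖R_L = 4.584 kΩ, so V = 3.61 × 4.584/14.58 = 1.13 V.

Unloaded: 1.58 V; loaded: 1.13 V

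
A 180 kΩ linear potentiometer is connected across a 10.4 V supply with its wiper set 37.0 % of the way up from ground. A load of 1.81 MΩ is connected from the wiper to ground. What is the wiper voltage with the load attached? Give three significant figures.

The wiper splits the pot into (1−α)R = 113.4 kΩ above and αR = 66.60 kΩ below.
Lower section ‖ load = 64.24 kΩ.
V_wiper = 10.4 × 64.24/(113.4 + 64.24) = 3.76 V.

V ≈ 3.76 V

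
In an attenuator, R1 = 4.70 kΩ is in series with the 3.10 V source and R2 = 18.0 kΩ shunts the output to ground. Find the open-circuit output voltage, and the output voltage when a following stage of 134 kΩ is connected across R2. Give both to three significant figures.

Unloaded: 2.46 V; loaded: 2.39 V

Open-circuit: V = 3.10 × 18.0/(4.70 + 18.0) = 2.46 V.
With the load, R2 becomes R2‖R_L = 15.87 kΩ, so V = 3.10 × 15.87/20.57 = 2.39 V.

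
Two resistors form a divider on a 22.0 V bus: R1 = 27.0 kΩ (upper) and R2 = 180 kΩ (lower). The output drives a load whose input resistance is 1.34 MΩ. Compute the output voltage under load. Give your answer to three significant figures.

The load sits in parallel with R2: R2‖R_L = (180 × 1340) / (180 + 1340) = 158.7 kΩ.
V_out = 22.0 × 158.7 / (27.0 + 158.7) = 22.0 × 158.7/185.7 = 18.8 V.

V_out ≈ 18.8 V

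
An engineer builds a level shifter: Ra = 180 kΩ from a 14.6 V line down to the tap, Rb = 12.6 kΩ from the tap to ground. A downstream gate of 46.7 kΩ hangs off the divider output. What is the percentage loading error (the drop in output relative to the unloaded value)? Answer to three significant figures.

Unloaded V = 14.6 × 12.6/192.6 = 0.9551 V.
Loaded: Rb‖R_L = 9.923 kΩ, giving V = 14.6 × 9.923/189.9 = 0.7628 V.
Drop = (0.9551 − 0.7628) / 0.9551 = 20.1 %.

20.1 %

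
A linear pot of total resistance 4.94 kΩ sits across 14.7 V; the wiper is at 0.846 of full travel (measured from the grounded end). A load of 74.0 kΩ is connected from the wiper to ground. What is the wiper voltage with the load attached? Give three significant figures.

The wiper splits the pot into (1−α)R = 760.8 Ω above and αR = 4179 Ω below.
Lower section ‖ load = 3956 Ω.
V_wiper = 14.7 × 3956/(760.8 + 3956) = 12.3 V.

V ≈ 12.3 V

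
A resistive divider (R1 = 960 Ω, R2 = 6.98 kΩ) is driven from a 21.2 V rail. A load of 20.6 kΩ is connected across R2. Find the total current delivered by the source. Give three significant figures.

R2‖R_L = 5213 Ω, so the source sees R1 + R2‖R_L = 6173 Ω.
I = 21.2 V / 6173 Ω = 3.43 mA.

I ≈ 3.43 mA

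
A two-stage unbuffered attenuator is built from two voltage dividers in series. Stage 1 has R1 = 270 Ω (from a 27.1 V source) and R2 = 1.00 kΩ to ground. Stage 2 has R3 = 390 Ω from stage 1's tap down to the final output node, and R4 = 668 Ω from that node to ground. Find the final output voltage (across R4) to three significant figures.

Stage 2 presents R3+R4 = 1058 Ω as a load on stage 1's tap.
Stage 1's lower leg becomes R2‖(R3+R4) = 514.1 Ω, so V_mid = 27.1 × 514.1/784.1 = 17.77 V.
Stage 2 is itself unloaded: V_out = V_mid × R4/(R3+R4) = 17.77 × 668/1058 = 11.2 V.

V_out ≈ 11.2 V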